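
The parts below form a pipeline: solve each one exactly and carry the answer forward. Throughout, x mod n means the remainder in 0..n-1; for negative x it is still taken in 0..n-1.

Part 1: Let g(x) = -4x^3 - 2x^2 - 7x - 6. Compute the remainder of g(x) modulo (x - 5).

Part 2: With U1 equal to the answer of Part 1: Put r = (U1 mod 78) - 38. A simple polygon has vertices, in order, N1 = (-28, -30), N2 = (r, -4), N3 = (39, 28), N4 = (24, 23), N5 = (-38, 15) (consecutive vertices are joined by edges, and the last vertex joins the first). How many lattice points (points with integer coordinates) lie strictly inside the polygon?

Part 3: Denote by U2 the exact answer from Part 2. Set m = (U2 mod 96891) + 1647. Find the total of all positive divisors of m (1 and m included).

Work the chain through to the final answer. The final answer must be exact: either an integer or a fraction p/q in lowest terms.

6288

Part 1: remainder = value at the root: -4*(5)^3 - 2*(5)^2 - 7*(5)^1 - 6 = (-500) + (-50) + (-35) + (-6) = -591; answer -591
Part 2: U1 = -591; r = -5; cross terms: (-28*-4 - -5*-30)=-38, (-5*28 - 39*-4)=16, (39*23 - 24*28)=225, (24*15 - -38*23)=1234, (-38*-30 - -28*15)=1560; twice the area = |2997| = 2997; area = 2997/2; boundary points = 1 + 4 + 5 + 2 + 5 = 17; strictly interior points = area - boundary/2 + 1 = 1491; answer 1491
Part 3: U2 = 1491; m = 3138; 3138 = 2 * 3 * 523; sigma = (1 + 2) * (1 + 3) * (1 + 523) = 3 * 4 * 524 = 6288; answer 6288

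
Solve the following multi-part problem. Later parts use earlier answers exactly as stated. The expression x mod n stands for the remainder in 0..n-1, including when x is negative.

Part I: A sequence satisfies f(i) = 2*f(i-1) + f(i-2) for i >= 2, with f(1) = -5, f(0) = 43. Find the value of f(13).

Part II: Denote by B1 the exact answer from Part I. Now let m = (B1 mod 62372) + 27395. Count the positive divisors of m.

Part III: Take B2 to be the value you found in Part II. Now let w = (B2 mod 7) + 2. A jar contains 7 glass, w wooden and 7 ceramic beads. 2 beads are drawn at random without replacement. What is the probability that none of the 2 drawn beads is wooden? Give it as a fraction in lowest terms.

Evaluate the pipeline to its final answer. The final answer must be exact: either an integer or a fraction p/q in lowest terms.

Part I: f(2) = 2*(-5) + 1*(43) = 33; iterating: f(2)=33, f(3)=61, f(4)=155, f(5)=371, f(6)=897, f(7)=2165, f(8)=5227, f(9)=12619, f(10)=30465, f(11)=73549, f(12)=177563, f(13)=428675; answer 428675
Part II: B1 = 428675; m = 81838; 81838 = 2 * 17 * 29 * 83; number of divisors = (1+1) * (1+1) * (1+1) * (1+1) = 16; answer 16
Part III: B2 = 16; w = 4; total draws C(18,2) = 153; favorable C(14,2) = 91; P = 91/153; answer 91/153

91/153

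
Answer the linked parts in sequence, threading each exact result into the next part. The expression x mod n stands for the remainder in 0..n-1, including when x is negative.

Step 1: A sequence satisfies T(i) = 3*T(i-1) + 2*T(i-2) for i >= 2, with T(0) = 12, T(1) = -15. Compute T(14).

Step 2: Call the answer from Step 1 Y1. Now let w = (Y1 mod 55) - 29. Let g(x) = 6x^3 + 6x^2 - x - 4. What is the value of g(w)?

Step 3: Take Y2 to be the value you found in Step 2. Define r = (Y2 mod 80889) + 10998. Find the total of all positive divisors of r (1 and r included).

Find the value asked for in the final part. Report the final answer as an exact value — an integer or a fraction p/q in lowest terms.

27720

Step 1: T(2) = 3*(-15) + 2*(12) = -21; iterating: T(2)=-21, T(3)=-93, T(4)=-321, T(5)=-1149, T(6)=-4089, T(7)=-14565, T(8)=-51873, T(9)=-184749, T(10)=-657993, T(11)=-2343477, T(12)=-8346417, T(13)=-29726205, T(14)=-105871449; answer -105871449
Step 2: Y1 = -105871449; w = 2; 6*(2)^3 + 6*(2)^2 - 1*(2)^1 - 4 = (48) + (24) + (-2) + (-4) = 66; answer 66
Step 3: Y2 = 66; r = 11064; 11064 = 2^3 * 3 * 461; sigma = (1 + 2 + 4 + 8) * (1 + 3) * (1 + 461) = 15 * 4 * 462 = 27720; answer 27720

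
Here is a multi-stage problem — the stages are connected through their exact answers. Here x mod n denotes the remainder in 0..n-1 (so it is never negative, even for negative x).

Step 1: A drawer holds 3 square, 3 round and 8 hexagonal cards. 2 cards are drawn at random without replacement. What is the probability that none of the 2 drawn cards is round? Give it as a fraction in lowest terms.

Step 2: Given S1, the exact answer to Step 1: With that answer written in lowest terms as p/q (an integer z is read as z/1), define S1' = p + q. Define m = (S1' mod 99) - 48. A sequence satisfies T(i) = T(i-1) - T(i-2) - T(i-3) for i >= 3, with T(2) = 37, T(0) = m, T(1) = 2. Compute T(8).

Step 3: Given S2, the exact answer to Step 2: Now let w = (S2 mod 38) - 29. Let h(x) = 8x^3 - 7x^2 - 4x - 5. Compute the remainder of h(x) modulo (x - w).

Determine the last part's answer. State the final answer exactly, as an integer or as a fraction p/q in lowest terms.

Step 1: total draws C(14,2) = 91; favorable C(11,2) = 55; P = 55/91; answer 55/91
Step 2: S1 = 55/91; threaded value p + q = 146; m = -1; T(3) = 1*(37) - 1*(2) - 1*(-1) = 36; iterating: T(3)=36, T(4)=-3, T(5)=-76, T(6)=-109, T(7)=-30, T(8)=155; answer 155
Step 3: S2 = 155; w = -26; remainder = value at the root: 8*(-26)^3 - 7*(-26)^2 - 4*(-26)^1 - 5 = (-140608) + (-4732) + (104) + (-5) = -145241; answer -145241

-145241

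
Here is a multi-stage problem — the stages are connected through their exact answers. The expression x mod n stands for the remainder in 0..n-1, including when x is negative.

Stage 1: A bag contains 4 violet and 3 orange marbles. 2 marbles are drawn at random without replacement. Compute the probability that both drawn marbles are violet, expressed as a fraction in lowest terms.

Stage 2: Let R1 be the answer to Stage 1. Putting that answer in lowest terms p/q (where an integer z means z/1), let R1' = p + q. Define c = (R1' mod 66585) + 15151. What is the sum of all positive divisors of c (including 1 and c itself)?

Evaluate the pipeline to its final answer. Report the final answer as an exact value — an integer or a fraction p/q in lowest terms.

34200

Stage 1: total draws C(7,2) = 21; favorable C(4,2) = 6; P = 2/7; answer 2/7
Stage 2: R1 = 2/7; threaded value p + q = 9; c = 15160; 15160 = 2^3 * 5 * 379; sigma = (1 + 2 + 4 + 8) * (1 + 5) * (1 + 379) = 15 * 6 * 380 = 34200; answer 34200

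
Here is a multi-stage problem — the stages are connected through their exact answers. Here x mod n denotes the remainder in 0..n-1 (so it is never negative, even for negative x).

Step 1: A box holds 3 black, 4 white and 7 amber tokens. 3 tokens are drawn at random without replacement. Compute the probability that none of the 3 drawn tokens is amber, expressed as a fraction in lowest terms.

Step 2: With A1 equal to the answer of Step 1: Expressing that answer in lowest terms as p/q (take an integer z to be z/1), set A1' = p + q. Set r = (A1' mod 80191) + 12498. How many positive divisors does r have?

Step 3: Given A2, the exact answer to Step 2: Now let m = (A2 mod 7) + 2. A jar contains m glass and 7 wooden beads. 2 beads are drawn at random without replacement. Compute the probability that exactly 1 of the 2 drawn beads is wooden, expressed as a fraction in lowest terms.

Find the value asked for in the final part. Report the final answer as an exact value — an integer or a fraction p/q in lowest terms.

Step 1: total draws C(14,3) = 364; favorable C(7,3) = 35; P = 5/52; answer 5/52
Step 2: A1 = 5/52; threaded value p + q = 57; r = 12555; 12555 = 3^4 * 5 * 31; number of divisors = (4+1) * (1+1) * (1+1) = 20; answer 20
Step 3: A2 = 20; m = 8; total draws C(15,2) = 105; favorable C(7,1)*C(8,1) = 56; P = 8/15; answer 8/15

8/15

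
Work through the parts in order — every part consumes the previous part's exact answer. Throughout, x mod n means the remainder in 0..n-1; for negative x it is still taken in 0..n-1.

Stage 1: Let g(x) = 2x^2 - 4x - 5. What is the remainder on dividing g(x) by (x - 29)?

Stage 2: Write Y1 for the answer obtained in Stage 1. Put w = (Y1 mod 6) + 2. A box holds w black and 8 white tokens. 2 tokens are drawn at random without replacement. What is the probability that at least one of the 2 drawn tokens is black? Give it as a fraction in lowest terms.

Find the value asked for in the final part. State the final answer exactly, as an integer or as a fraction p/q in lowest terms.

27/55

Stage 1: remainder = value at the root: 2*(29)^2 - 4*(29)^1 - 5 = (1682) + (-116) + (-5) = 1561; answer 1561
Stage 2: Y1 = 1561; w = 3; total draws C(11,2) = 55; complement C(8,2) = 28; favorable 55 - 28 = 27; P = 27/55; answer 27/55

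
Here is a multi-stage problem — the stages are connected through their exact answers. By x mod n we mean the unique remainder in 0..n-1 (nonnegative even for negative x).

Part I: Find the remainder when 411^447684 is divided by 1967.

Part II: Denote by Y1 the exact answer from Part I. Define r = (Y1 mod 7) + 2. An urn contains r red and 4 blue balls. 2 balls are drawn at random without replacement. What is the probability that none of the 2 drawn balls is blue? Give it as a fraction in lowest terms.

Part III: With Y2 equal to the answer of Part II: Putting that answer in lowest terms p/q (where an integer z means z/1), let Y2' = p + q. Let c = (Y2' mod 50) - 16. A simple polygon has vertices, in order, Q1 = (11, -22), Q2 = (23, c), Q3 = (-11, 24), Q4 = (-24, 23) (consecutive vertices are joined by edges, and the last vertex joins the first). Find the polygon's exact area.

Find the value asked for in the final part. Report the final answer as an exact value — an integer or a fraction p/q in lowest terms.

Part I: squarings mod 1967: 411^1=411, 411^2=1726, 411^4=1038, 411^8=1495, 411^16=513, 411^32=1558, 411^64=86, 411^128=1495, 411^256=513, 411^512=1558, 411^1024=86, 411^2048=1495, 411^4096=513, 411^8192=1558, 411^16384=86, 411^32768=1495, 411^65536=513, 411^131072=1558, 411^262144=86; 411^447684 = 411^4 * 411^64 * 411^128 * 411^1024 * 411^4096 * 411^16384 * 411^32768 * 411^131072 * 411^262144 = 757 (mod 1967); answer 757
Part II: Y1 = 757; r = 3; total draws C(7,2) = 21; favorable C(3,2) = 3; P = 1/7; answer 1/7
Part III: Y2 = 1/7; threaded value p + q = 8; c = -8; cross terms: (11*-8 - 23*-22)=418, (23*24 - -11*-8)=464, (-11*23 - -24*24)=323, (-24*-22 - 11*23)=275; twice the area = |1480| = 1480; area = 740; answer 740

740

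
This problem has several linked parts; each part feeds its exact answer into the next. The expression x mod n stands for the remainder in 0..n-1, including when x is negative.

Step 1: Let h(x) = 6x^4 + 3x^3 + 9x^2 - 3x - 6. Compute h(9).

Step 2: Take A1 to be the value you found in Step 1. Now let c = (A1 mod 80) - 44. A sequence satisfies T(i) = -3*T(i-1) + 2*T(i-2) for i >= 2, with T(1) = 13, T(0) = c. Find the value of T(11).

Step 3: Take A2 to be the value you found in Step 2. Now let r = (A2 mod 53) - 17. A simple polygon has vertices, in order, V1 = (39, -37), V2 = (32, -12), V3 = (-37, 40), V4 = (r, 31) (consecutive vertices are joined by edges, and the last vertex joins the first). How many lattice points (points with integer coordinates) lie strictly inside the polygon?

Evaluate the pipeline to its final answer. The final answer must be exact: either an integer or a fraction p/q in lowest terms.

Step 1: 6*(9)^4 + 3*(9)^3 + 9*(9)^2 - 3*(9)^1 - 6 = (39366) + (2187) + (729) + (-27) + (-6) = 42249; answer 42249
Step 2: A1 = 42249; c = -35; T(2) = -3*(13) + 2*(-35) = -109; iterating: T(2)=-109, T(3)=353, T(4)=-1277, T(5)=4537, T(6)=-16165, T(7)=57569, T(8)=-205037, T(9)=730249, T(10)=-2600821, T(11)=9262961; answer 9262961
Step 3: A2 = 9262961; r = 28; cross terms: (39*-12 - 32*-37)=716, (32*40 - -37*-12)=836, (-37*31 - 28*40)=-2267, (28*-37 - 39*31)=-2245; twice the area = |-2960| = 2960; area = 1480; boundary points = 1 + 1 + 1 + 1 = 4; strictly interior points = area - boundary/2 + 1 = 1479; answer 1479

1479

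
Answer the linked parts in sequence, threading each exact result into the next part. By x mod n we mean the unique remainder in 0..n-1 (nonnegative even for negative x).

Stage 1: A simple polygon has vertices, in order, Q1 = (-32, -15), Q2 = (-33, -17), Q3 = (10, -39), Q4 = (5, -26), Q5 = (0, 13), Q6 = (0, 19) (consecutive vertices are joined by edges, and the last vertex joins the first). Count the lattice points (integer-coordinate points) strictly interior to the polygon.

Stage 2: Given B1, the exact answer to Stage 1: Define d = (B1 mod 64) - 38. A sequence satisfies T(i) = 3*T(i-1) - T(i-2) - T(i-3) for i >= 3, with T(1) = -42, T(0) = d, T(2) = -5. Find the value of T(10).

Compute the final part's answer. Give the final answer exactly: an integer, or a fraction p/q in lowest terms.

39883

Stage 1: cross terms: (-32*-17 - -33*-15)=49, (-33*-39 - 10*-17)=1457, (10*-26 - 5*-39)=-65, (5*13 - 0*-26)=65, (0*19 - 0*13)=0, (0*-15 - -32*19)=608; twice the area = |2114| = 2114; area = 1057; boundary points = 1 + 1 + 1 + 1 + 6 + 2 = 12; strictly interior points = area - boundary/2 + 1 = 1052; answer 1052
Stage 2: B1 = 1052; d = -10; T(3) = 3*(-5) - 1*(-42) - 1*(-10) = 37; iterating: T(3)=37, T(4)=158, T(5)=442, T(6)=1131, T(7)=2793, T(8)=6806, T(9)=16494, T(10)=39883; answer 39883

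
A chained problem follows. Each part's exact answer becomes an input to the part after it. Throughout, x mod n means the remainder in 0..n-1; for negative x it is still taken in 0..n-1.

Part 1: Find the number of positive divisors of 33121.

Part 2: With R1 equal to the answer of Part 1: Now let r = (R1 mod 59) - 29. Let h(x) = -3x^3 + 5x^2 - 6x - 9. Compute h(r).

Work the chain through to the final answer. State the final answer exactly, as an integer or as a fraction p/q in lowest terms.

50141

Part 1: 33121 = 11 * 3011; number of divisors = (1+1) * (1+1) = 4; answer 4
Part 2: R1 = 4; r = -25; -3*(-25)^3 + 5*(-25)^2 - 6*(-25)^1 - 9 = (46875) + (3125) + (150) + (-9) = 50141; answer 50141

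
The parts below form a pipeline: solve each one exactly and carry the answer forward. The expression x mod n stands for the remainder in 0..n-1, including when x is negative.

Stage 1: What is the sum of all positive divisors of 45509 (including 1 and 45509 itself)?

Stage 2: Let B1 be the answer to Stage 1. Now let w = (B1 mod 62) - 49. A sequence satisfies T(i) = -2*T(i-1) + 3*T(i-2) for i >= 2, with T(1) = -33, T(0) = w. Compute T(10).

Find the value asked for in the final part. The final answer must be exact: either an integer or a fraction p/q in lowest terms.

Stage 1: 45509 = 17 * 2677; sigma = (1 + 17) * (1 + 2677) = 18 * 2678 = 48204; answer 48204
Stage 2: B1 = 48204; w = -19; T(2) = -2*(-33) + 3*(-19) = 9; iterating: T(2)=9, T(3)=-117, T(4)=261, T(5)=-873, T(6)=2529, T(7)=-7677, T(8)=22941, T(9)=-68913, T(10)=206649; answer 206649

206649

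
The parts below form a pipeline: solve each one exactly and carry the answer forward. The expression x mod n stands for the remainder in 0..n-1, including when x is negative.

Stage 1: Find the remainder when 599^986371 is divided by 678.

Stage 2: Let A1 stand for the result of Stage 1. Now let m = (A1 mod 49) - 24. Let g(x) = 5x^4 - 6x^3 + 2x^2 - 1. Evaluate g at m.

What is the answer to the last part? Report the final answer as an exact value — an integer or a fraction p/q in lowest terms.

Stage 1: squarings mod 678: 599^1=599, 599^2=139, 599^4=337, 599^8=343, 599^16=355, 599^32=595, 599^64=109, 599^128=355, 599^256=595, 599^512=109, 599^1024=355, 599^2048=595, 599^4096=109, 599^8192=355, 599^16384=595, 599^32768=109, 599^65536=355, 599^131072=595, 599^262144=109, 599^524288=355; 599^986371 = 599^1 * 599^2 * 599^256 * 599^1024 * 599^2048 * 599^65536 * 599^131072 * 599^262144 * 599^524288 = 479 (mod 678); answer 479
Stage 2: A1 = 479; m = 14; 5*(14)^4 - 6*(14)^3 + 2*(14)^2 - 1 = (192080) + (-16464) + (392) + (-1) = 176007; answer 176007

176007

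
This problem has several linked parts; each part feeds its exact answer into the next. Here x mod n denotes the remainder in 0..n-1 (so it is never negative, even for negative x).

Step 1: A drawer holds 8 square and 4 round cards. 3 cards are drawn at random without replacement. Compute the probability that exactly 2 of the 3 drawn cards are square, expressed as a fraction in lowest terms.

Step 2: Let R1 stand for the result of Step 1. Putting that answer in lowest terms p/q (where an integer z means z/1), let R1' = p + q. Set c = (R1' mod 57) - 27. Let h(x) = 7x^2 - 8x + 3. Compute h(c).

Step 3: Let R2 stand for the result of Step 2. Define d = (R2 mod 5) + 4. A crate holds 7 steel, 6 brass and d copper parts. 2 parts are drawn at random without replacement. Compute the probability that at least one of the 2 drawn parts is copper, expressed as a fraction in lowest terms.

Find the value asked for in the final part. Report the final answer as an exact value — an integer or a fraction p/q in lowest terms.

Step 1: total draws C(12,3) = 220; favorable C(8,2)*C(4,1) = 112; P = 28/55; answer 28/55
Step 2: R1 = 28/55; threaded value p + q = 83; c = -1; 7*(-1)^2 - 8*(-1)^1 + 3 = (7) + (8) + (3) = 18; answer 18
Step 3: R2 = 18; d = 7; total draws C(20,2) = 190; complement C(13,2) = 78; favorable 190 - 78 = 112; P = 56/95; answer 56/95

56/95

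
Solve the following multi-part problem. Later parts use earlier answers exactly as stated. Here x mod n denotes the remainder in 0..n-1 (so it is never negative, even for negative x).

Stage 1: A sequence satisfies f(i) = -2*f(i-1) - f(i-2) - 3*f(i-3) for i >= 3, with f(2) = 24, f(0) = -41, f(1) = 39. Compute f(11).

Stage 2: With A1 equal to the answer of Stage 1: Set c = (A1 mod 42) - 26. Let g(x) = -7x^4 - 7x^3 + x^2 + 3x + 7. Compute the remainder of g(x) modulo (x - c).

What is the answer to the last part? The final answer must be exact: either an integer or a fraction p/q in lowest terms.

-1873251

Stage 1: f(3) = -2*(24) - 1*(39) - 3*(-41) = 36; iterating: f(3)=36, f(4)=-213, f(5)=318, f(6)=-531, f(7)=1383, f(8)=-3189, f(9)=6588, f(10)=-14136, f(11)=31251; answer 31251
Stage 2: A1 = 31251; c = -23; remainder = value at the root: -7*(-23)^4 - 7*(-23)^3 + 1*(-23)^2 + 3*(-23)^1 + 7 = (-1958887) + (85169) + (529) + (-69) + (7) = -1873251; answer -1873251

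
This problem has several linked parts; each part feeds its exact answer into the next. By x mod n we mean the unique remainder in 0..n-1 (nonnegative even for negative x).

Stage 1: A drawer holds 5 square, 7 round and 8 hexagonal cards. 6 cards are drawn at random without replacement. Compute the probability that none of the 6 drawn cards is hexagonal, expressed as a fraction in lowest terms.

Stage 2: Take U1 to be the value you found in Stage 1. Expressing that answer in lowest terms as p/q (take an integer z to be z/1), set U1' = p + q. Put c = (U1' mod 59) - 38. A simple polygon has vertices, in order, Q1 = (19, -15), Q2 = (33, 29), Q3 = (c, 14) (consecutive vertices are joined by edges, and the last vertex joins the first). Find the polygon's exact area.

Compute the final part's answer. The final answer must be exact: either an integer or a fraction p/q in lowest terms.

Stage 1: total draws C(20,6) = 38760; favorable C(12,6) = 924; P = 77/3230; answer 77/3230
Stage 2: U1 = 77/3230; threaded value p + q = 3307; c = -35; cross terms: (19*29 - 33*-15)=1046, (33*14 - -35*29)=1477, (-35*-15 - 19*14)=259; twice the area = |2782| = 2782; area = 1391; answer 1391

1391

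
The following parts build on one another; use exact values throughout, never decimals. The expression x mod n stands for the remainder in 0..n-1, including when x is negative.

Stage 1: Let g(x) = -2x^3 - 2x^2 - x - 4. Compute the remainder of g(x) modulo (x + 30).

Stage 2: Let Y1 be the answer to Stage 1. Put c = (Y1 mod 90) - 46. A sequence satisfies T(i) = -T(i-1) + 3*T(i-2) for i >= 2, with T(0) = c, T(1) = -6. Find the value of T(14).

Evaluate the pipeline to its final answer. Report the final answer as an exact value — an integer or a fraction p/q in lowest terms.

-656406

Stage 1: remainder = value at the root: -2*(-30)^3 - 2*(-30)^2 - 1*(-30)^1 - 4 = (54000) + (-1800) + (30) + (-4) = 52226; answer 52226
Stage 2: Y1 = 52226; c = -20; T(2) = -1*(-6) + 3*(-20) = -54; iterating: T(2)=-54, T(3)=36, T(4)=-198, T(5)=306, T(6)=-900, T(7)=1818, T(8)=-4518, T(9)=9972, T(10)=-23526, T(11)=53442, T(12)=-124020, T(13)=284346, T(14)=-656406; answer -656406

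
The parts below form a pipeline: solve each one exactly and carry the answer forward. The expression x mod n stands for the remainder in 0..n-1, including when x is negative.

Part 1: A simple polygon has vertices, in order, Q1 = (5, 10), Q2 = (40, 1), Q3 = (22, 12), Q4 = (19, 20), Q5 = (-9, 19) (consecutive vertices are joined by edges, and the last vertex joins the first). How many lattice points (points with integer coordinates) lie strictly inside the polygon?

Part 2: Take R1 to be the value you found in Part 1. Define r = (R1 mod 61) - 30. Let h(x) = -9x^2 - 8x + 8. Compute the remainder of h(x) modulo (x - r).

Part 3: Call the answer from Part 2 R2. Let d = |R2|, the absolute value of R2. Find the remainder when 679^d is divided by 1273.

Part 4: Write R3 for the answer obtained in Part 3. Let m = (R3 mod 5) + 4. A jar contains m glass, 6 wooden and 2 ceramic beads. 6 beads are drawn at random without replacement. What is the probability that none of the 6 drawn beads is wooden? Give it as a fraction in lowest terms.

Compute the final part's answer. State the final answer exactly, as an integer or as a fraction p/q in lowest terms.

1/924

Part 1: cross terms: (5*1 - 40*10)=-395, (40*12 - 22*1)=458, (22*20 - 19*12)=212, (19*19 - -9*20)=541, (-9*10 - 5*19)=-185; twice the area = |631| = 631; area = 631/2; boundary points = 1 + 1 + 1 + 1 + 1 = 5; strictly interior points = area - boundary/2 + 1 = 314; answer 314
Part 2: R1 = 314; r = -21; remainder = value at the root: -9*(-21)^2 - 8*(-21)^1 + 8 = (-3969) + (168) + (8) = -3793; answer -3793
Part 3: R2 = -3793; d = 3793; squarings mod 1273: 679^1=679, 679^2=215, 679^4=397, 679^8=1030, 679^16=491, 679^32=484, 679^64=24, 679^128=576, 679^256=796, 679^512=935, 679^1024=947, 679^2048=617; 679^3793 = 679^1 * 679^16 * 679^64 * 679^128 * 679^512 * 679^1024 * 679^2048 = 895 (mod 1273); answer 895
Part 4: R3 = 895; m = 4; total draws C(12,6) = 924; favorable C(6,6) = 1; P = 1/924; answer 1/924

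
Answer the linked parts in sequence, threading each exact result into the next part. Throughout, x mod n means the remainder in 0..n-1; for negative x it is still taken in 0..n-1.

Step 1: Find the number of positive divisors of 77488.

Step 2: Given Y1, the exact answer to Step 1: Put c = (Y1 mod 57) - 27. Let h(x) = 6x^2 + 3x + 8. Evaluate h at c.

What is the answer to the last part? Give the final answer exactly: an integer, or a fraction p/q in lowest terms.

Step 1: 77488 = 2^4 * 29 * 167; number of divisors = (4+1) * (1+1) * (1+1) = 20; answer 20
Step 2: Y1 = 20; c = -7; 6*(-7)^2 + 3*(-7)^1 + 8 = (294) + (-21) + (8) = 281; answer 281

281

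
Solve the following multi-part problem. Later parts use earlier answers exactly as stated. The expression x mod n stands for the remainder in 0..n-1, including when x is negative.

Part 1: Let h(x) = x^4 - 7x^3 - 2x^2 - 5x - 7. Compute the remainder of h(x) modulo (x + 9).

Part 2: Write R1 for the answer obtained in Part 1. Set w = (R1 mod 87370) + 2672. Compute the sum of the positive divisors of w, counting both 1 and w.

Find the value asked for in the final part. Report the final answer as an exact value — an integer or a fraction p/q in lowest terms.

30240

Part 1: remainder = value at the root: 1*(-9)^4 - 7*(-9)^3 - 2*(-9)^2 - 5*(-9)^1 - 7 = (6561) + (5103) + (-162) + (45) + (-7) = 11540; answer 11540
Part 2: R1 = 11540; w = 14212; 14212 = 2^2 * 11 * 17 * 19; sigma = (1 + 2 + 4) * (1 + 11) * (1 + 17) * (1 + 19) = 7 * 12 * 18 * 20 = 30240; answer 30240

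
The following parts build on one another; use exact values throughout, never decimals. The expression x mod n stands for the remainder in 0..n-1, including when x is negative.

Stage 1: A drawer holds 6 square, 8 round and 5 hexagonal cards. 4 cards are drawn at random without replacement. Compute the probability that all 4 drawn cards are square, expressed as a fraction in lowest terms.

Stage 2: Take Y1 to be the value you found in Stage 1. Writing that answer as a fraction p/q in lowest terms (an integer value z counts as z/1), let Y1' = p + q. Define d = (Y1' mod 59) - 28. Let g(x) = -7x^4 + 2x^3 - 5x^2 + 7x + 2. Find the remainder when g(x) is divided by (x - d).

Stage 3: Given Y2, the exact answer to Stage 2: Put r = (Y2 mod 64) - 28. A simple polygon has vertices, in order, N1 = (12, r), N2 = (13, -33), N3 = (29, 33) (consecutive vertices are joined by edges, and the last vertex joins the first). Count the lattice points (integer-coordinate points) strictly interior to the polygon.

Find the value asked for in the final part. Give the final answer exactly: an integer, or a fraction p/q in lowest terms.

Stage 1: total draws C(19,4) = 3876; favorable C(6,4) = 15; P = 5/1292; answer 5/1292
Stage 2: Y1 = 5/1292; threaded value p + q = 1297; d = 30; remainder = value at the root: -7*(30)^4 + 2*(30)^3 - 5*(30)^2 + 7*(30)^1 + 2 = (-5670000) + (54000) + (-4500) + (210) + (2) = -5620288; answer -5620288
Stage 3: Y2 = -5620288; r = -28; cross terms: (12*-33 - 13*-28)=-32, (13*33 - 29*-33)=1386, (29*-28 - 12*33)=-1208; twice the area = |146| = 146; area = 73; boundary points = 1 + 2 + 1 = 4; strictly interior points = area - boundary/2 + 1 = 72; answer 72

72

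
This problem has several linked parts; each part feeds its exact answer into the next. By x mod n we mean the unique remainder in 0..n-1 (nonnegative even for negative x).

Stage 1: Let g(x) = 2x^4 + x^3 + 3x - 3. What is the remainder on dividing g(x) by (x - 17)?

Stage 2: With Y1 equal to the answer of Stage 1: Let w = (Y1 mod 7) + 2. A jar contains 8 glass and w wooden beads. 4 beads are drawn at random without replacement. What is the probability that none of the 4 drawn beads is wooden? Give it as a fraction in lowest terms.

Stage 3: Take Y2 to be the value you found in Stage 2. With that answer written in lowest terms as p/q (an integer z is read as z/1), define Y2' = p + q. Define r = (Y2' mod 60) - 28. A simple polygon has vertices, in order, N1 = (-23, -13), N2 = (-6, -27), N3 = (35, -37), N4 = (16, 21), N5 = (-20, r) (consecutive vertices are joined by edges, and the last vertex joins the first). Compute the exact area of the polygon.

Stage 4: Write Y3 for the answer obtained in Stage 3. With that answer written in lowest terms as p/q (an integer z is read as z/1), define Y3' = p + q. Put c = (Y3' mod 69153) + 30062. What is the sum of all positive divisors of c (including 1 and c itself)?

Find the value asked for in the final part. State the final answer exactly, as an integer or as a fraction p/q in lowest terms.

68880

Stage 1: remainder = value at the root: 2*(17)^4 + 1*(17)^3 + 3*(17)^1 - 3 = (167042) + (4913) + (51) + (-3) = 172003; answer 172003
Stage 2: Y1 = 172003; w = 8; total draws C(16,4) = 1820; favorable C(8,4) = 70; P = 1/26; answer 1/26
Stage 3: Y2 = 1/26; threaded value p + q = 27; r = -1; cross terms: (-23*-27 - -6*-13)=543, (-6*-37 - 35*-27)=1167, (35*21 - 16*-37)=1327, (16*-1 - -20*21)=404, (-20*-13 - -23*-1)=237; twice the area = |3678| = 3678; area = 1839; answer 1839
Stage 4: Y3 = 1839; threaded value p + q = 1840; c = 31902; 31902 = 2 * 3 * 13 * 409; sigma = (1 + 2) * (1 + 3) * (1 + 13) * (1 + 409) = 3 * 4 * 14 * 410 = 68880; answer 68880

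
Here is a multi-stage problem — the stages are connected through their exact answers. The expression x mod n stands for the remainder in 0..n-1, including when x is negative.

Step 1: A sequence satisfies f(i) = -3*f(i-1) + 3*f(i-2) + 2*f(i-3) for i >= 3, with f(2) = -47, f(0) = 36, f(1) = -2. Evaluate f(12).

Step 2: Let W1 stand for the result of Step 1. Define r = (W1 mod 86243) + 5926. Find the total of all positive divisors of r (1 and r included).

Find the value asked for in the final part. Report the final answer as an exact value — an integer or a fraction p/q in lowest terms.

82620

Step 1: f(3) = -3*(-47) + 3*(-2) + 2*(36) = 207; iterating: f(3)=207, f(4)=-766, f(5)=2825, f(6)=-10359, f(7)=38020, f(8)=-139487, f(9)=511803, f(10)=-1877830, f(11)=6889925, f(12)=-25279659; answer -25279659
Step 2: W1 = -25279659; r = 81709; 81709 = 101 * 809; sigma = (1 + 101) * (1 + 809) = 102 * 810 = 82620; answer 82620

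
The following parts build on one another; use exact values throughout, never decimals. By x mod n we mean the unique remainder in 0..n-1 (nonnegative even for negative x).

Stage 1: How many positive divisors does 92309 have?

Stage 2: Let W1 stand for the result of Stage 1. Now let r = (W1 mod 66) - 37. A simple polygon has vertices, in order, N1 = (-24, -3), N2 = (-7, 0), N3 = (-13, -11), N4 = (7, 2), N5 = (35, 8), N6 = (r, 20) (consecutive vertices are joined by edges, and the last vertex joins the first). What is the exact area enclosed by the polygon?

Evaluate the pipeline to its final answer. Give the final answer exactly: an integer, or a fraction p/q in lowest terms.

818

Stage 1: 92309 = 7 * 13187; number of divisors = (1+1) * (1+1) = 4; answer 4
Stage 2: W1 = 4; r = -33; cross terms: (-24*0 - -7*-3)=-21, (-7*-11 - -13*0)=77, (-13*2 - 7*-11)=51, (7*8 - 35*2)=-14, (35*20 - -33*8)=964, (-33*-3 - -24*20)=579; twice the area = |1636| = 1636; area = 818; answer 818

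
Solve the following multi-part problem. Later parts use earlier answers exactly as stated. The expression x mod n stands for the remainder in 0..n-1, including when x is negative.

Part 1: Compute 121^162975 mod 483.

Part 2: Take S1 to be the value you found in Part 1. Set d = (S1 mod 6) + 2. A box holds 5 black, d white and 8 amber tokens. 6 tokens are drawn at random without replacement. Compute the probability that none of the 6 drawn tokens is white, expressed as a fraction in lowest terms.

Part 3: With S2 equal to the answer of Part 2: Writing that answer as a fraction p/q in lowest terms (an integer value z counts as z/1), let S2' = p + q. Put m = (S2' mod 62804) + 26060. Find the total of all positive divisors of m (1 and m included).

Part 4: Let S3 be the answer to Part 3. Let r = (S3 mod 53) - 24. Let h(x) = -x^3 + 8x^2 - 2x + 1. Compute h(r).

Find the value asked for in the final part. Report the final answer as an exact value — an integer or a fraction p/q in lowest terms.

2322

Part 1: squarings mod 483: 121^1=121, 121^2=151, 121^4=100, 121^8=340, 121^16=163, 121^32=4, 121^64=16, 121^128=256, 121^256=331, 121^512=403, 121^1024=121, 121^2048=151, 121^4096=100, 121^8192=340, 121^16384=163, 121^32768=4, 121^65536=16, 121^131072=256; 121^162975 = 121^1 * 121^2 * 121^4 * 121^8 * 121^16 * 121^128 * 121^1024 * 121^2048 * 121^4096 * 121^8192 * 121^16384 * 121^131072 = 211 (mod 483); answer 211
Part 2: S1 = 211; d = 3; total draws C(16,6) = 8008; favorable C(13,6) = 1716; P = 3/14; answer 3/14
Part 3: S2 = 3/14; threaded value p + q = 17; m = 26077; 26077 = 89 * 293; sigma = (1 + 89) * (1 + 293) = 90 * 294 = 26460; answer 26460
Part 4: S3 = 26460; r = -11; -1*(-11)^3 + 8*(-11)^2 - 2*(-11)^1 + 1 = (1331) + (968) + (22) + (1) = 2322; answer 2322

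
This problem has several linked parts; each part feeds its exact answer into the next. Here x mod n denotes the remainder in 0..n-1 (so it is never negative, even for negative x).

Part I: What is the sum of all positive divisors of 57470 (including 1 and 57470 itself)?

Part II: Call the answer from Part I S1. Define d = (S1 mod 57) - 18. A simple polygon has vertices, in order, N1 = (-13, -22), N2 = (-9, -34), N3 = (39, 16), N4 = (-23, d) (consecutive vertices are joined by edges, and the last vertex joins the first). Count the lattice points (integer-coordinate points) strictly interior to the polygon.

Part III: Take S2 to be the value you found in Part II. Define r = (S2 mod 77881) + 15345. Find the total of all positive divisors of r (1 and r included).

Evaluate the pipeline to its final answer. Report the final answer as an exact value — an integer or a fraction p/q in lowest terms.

Part I: 57470 = 2 * 5 * 7 * 821; sigma = (1 + 2) * (1 + 5) * (1 + 7) * (1 + 821) = 3 * 6 * 8 * 822 = 118368; answer 118368
Part II: S1 = 118368; d = 18; cross terms: (-13*-34 - -9*-22)=244, (-9*16 - 39*-34)=1182, (39*18 - -23*16)=1070, (-23*-22 - -13*18)=740; twice the area = |3236| = 3236; area = 1618; boundary points = 4 + 2 + 2 + 10 = 18; strictly interior points = area - boundary/2 + 1 = 1610; answer 1610
Part III: S2 = 1610; r = 16955; 16955 = 5 * 3391; sigma = (1 + 5) * (1 + 3391) = 6 * 3392 = 20352; answer 20352

20352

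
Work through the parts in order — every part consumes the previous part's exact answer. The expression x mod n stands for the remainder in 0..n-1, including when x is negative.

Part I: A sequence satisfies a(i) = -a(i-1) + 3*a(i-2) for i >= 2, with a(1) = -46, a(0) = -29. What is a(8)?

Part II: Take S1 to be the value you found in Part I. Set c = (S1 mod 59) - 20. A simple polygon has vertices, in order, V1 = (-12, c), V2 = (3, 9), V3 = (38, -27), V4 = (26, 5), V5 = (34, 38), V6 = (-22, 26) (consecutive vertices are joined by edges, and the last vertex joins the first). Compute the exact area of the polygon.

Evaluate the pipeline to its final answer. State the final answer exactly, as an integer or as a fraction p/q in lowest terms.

1743

Part I: a(2) = -1*(-46) + 3*(-29) = -41; iterating: a(2)=-41, a(3)=-97, a(4)=-26, a(5)=-265, a(6)=187, a(7)=-982, a(8)=1543; answer 1543
Part II: S1 = 1543; c = -11; cross terms: (-12*9 - 3*-11)=-75, (3*-27 - 38*9)=-423, (38*5 - 26*-27)=892, (26*38 - 34*5)=818, (34*26 - -22*38)=1720, (-22*-11 - -12*26)=554; twice the area = |3486| = 3486; area = 1743; answer 1743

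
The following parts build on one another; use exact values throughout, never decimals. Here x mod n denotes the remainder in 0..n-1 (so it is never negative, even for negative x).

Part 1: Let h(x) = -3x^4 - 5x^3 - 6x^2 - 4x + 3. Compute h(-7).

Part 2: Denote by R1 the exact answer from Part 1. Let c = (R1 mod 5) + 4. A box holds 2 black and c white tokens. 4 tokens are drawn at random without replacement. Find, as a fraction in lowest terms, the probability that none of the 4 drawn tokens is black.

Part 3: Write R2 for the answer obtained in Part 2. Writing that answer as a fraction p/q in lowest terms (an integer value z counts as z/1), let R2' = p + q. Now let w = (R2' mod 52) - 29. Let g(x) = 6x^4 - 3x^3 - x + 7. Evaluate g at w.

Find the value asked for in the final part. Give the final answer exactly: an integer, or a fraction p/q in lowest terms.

Part 1: -3*(-7)^4 - 5*(-7)^3 - 6*(-7)^2 - 4*(-7)^1 + 3 = (-7203) + (1715) + (-294) + (28) + (3) = -5751; answer -5751
Part 2: R1 = -5751; c = 8; total draws C(10,4) = 210; favorable C(8,4) = 70; P = 1/3; answer 1/3
Part 3: R2 = 1/3; threaded value p + q = 4; w = -25; 6*(-25)^4 - 3*(-25)^3 - 1*(-25)^1 + 7 = (2343750) + (46875) + (25) + (7) = 2390657; answer 2390657

2390657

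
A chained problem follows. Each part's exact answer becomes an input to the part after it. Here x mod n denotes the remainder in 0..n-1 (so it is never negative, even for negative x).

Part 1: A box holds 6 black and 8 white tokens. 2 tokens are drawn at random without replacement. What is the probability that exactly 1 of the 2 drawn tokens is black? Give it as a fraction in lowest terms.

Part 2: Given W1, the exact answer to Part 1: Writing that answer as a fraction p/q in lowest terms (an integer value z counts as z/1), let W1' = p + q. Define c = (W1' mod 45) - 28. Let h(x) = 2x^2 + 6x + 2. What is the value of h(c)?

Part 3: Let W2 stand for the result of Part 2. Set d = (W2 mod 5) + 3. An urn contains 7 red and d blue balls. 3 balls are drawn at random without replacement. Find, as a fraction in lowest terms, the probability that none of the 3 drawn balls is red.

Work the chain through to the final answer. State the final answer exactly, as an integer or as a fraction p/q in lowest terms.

1/120

Part 1: total draws C(14,2) = 91; favorable C(6,1)*C(8,1) = 48; P = 48/91; answer 48/91
Part 2: W1 = 48/91; threaded value p + q = 139; c = -24; 2*(-24)^2 + 6*(-24)^1 + 2 = (1152) + (-144) + (2) = 1010; answer 1010
Part 3: W2 = 1010; d = 3; total draws C(10,3) = 120; favorable C(3,3) = 1; P = 1/120; answer 1/120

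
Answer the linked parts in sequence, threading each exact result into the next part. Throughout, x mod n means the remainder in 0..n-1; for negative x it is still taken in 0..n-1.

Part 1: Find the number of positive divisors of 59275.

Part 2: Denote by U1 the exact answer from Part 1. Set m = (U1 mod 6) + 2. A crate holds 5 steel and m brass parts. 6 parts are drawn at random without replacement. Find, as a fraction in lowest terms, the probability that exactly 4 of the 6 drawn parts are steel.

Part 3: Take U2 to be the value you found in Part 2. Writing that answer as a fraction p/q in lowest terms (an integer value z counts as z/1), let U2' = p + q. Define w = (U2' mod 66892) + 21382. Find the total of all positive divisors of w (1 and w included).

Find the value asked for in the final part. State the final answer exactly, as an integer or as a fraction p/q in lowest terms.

Part 1: 59275 = 5^2 * 2371; number of divisors = (2+1) * (1+1) = 6; answer 6
Part 2: U1 = 6; m = 2; total draws C(7,6) = 7; favorable C(5,4)*C(2,2) = 5; P = 5/7; answer 5/7
Part 3: U2 = 5/7; threaded value p + q = 12; w = 21394; 21394 = 2 * 19 * 563; sigma = (1 + 2) * (1 + 19) * (1 + 563) = 3 * 20 * 564 = 33840; answer 33840

33840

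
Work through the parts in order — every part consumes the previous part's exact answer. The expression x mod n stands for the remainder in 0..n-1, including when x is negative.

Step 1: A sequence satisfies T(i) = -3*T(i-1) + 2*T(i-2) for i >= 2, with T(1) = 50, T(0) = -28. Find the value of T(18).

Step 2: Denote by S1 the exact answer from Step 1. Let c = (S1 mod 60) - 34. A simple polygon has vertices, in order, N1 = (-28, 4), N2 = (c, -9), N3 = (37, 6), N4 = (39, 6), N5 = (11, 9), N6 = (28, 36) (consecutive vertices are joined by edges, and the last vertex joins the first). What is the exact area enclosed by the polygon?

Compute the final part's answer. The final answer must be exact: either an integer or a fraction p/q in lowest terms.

1061

Step 1: T(2) = -3*(50) + 2*(-28) = -206; iterating: T(2)=-206, T(3)=718, T(4)=-2566, T(5)=9134, T(6)=-32534, T(7)=115870, T(8)=-412678, T(9)=1469774, T(10)=-5234678, T(11)=18643582, T(12)=-66400102, T(13)=236487470, T(14)=-842262614, T(15)=2999762782, T(16)=-10683813574, T(17)=38050966286, T(18)=-135520526006; answer -135520526006
Step 2: S1 = -135520526006; c = 0; cross terms: (-28*-9 - 0*4)=252, (0*6 - 37*-9)=333, (37*6 - 39*6)=-12, (39*9 - 11*6)=285, (11*36 - 28*9)=144, (28*4 - -28*36)=1120; twice the area = |2122| = 2122; area = 1061; answer 1061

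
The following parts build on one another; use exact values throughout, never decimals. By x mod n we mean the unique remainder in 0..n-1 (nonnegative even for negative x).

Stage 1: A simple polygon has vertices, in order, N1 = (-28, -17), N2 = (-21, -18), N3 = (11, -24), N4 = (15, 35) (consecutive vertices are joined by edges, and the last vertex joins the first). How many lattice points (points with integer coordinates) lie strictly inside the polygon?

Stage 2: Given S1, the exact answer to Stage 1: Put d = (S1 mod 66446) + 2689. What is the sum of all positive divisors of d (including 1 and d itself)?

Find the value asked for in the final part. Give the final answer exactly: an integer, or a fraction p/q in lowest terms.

3848

Stage 1: cross terms: (-28*-18 - -21*-17)=147, (-21*-24 - 11*-18)=702, (11*35 - 15*-24)=745, (15*-17 - -28*35)=725; twice the area = |2319| = 2319; area = 2319/2; boundary points = 1 + 2 + 1 + 1 = 5; strictly interior points = area - boundary/2 + 1 = 1158; answer 1158
Stage 2: S1 = 1158; d = 3847; 3847 is prime, so its only divisors are 1 and 3847; sigma = 1 + 3847 = 3848; answer 3848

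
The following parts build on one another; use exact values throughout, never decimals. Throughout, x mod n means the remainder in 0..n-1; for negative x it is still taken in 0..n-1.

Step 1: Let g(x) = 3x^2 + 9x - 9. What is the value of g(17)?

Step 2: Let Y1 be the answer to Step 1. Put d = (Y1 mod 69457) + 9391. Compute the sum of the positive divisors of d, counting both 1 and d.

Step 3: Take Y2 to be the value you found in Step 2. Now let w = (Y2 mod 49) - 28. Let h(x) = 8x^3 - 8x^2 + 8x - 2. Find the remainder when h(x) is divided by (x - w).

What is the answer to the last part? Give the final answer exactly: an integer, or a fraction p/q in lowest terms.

Step 1: 3*(17)^2 + 9*(17)^1 - 9 = (867) + (153) + (-9) = 1011; answer 1011
Step 2: Y1 = 1011; d = 10402; 10402 = 2 * 7 * 743; sigma = (1 + 2) * (1 + 7) * (1 + 743) = 3 * 8 * 744 = 17856; answer 17856
Step 3: Y2 = 17856; w = -8; remainder = value at the root: 8*(-8)^3 - 8*(-8)^2 + 8*(-8)^1 - 2 = (-4096) + (-512) + (-64) + (-2) = -4674; answer -4674

-4674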